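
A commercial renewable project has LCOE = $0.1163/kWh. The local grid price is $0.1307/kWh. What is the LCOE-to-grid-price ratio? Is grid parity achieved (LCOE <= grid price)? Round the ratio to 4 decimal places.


Compare LCOE to grid price:
  LCOE = $0.1163/kWh, Grid price = $0.1307/kWh
  Ratio = LCOE / grid_price = 0.1163 / 0.1307 = 0.8898
  Grid parity achieved (ratio <= 1)? yes

0.8898


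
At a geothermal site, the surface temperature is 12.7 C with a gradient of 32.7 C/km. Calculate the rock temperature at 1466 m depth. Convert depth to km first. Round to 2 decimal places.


Convert depth to km: 1466 / 1000 = 1.466 km
Temperature increase = gradient * depth_km = 32.7 * 1.466 = 47.94 C
Temperature at depth = T_surface + delta_T = 12.7 + 47.94
T = 60.64 C

60.64


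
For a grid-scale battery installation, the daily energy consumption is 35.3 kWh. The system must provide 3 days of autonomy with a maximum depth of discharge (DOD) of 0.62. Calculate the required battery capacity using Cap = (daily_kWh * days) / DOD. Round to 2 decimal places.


Total energy needed = daily * days = 35.3 * 3 = 105.9 kWh
Account for depth of discharge:
  Cap = total_energy / DOD = 105.9 / 0.62
  Cap = 170.81 kWh

170.81


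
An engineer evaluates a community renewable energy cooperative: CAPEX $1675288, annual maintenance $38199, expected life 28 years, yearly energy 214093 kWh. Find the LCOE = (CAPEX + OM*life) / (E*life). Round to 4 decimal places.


Total cost = CAPEX + OM * lifetime = 1675288 + 38199 * 28 = 1675288 + 1069572 = 2744860
Total generation = annual * lifetime = 214093 * 28 = 5994604 kWh
LCOE = 2744860 / 5994604
LCOE = 0.4579 $/kWh

0.4579


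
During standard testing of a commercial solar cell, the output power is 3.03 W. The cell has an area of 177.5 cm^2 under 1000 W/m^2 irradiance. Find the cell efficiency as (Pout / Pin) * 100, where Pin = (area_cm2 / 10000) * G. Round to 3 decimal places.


First compute the input power:
  Pin = area_cm2 / 10000 * G = 177.5 / 10000 * 1000 = 17.75 W
Then compute efficiency:
  Efficiency = (Pout / Pin) * 100 = (3.03 / 17.75) * 100
  Efficiency = 17.070%

17.070


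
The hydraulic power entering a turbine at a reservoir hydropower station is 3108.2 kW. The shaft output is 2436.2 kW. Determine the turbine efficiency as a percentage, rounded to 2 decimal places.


Turbine efficiency = (output power / input power) * 100
eta = (2436.2 / 3108.2) * 100
eta = 78.38%

78.38


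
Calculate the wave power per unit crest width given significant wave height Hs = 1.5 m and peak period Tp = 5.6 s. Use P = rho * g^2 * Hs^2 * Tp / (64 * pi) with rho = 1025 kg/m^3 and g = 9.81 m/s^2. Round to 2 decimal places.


Apply wave power formula:
  g^2 = 9.81^2 = 96.2361
  Hs^2 = 1.5^2 = 2.25
  Numerator = rho * g^2 * Hs^2 * Tp = 1025 * 96.2361 * 2.25 * 5.6 = 1242889.23
  Denominator = 64 * pi = 201.0619
  P = 1242889.23 / 201.0619 = 6181.62 W/m

6181.62


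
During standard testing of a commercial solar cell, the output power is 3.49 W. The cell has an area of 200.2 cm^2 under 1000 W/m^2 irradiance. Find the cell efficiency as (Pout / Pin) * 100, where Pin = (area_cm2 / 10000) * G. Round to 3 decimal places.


First compute the input power:
  Pin = area_cm2 / 10000 * G = 200.2 / 10000 * 1000 = 20.02 W
Then compute efficiency:
  Efficiency = (Pout / Pin) * 100 = (3.49 / 20.02) * 100
  Efficiency = 17.433%

17.433


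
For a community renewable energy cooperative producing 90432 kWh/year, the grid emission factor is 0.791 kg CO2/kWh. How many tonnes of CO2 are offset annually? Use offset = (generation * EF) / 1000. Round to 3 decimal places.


CO2 offset in kg = generation * emission_factor
CO2 offset = 90432 * 0.791 = 71531.71 kg
Convert to tonnes:
  CO2 offset = 71531.71 / 1000 = 71.532 tonnes

71.532


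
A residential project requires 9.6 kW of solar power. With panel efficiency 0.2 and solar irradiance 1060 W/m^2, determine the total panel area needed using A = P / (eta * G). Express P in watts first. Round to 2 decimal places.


Convert target power to watts: P = 9.6 * 1000 = 9600.0 W
Compute denominator: eta * G = 0.2 * 1060 = 212.0
Required area A = P / (eta * G) = 9600.0 / 212.0
A = 45.28 m^2

45.28


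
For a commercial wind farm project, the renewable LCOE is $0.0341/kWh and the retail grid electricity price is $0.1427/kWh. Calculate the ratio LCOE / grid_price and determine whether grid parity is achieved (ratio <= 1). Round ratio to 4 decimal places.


Compare LCOE to grid price:
  LCOE = $0.0341/kWh, Grid price = $0.1427/kWh
  Ratio = LCOE / grid_price = 0.0341 / 0.1427 = 0.2390
  Grid parity achieved (ratio <= 1)? yes

0.2390


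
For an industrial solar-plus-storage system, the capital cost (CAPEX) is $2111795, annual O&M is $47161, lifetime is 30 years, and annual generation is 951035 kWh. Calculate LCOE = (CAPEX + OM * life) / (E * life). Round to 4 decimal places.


Total cost = CAPEX + OM * lifetime = 2111795 + 47161 * 30 = 2111795 + 1414830 = 3526625
Total generation = annual * lifetime = 951035 * 30 = 28531050 kWh
LCOE = 3526625 / 28531050
LCOE = 0.1236 $/kWh

0.1236


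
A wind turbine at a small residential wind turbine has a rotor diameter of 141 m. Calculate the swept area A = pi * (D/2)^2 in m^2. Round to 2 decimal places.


Compute the rotor radius:
  r = D / 2 = 141 / 2 = 70.5 m
Calculate swept area:
  A = pi * r^2 = pi * 70.5^2
  A = 15614.50 m^2

15614.50


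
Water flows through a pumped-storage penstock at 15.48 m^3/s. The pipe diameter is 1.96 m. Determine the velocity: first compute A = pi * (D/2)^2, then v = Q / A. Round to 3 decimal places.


Compute pipe cross-sectional area:
  A = pi * (D/2)^2 = pi * (1.96/2)^2 = 3.0172 m^2
Calculate velocity:
  v = Q / A = 15.48 / 3.0172
  v = 5.131 m/s

5.131


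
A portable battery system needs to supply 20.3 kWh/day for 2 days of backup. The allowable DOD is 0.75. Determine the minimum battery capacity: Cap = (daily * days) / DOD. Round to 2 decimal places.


Total energy needed = daily * days = 20.3 * 2 = 40.6 kWh
Account for depth of discharge:
  Cap = total_energy / DOD = 40.6 / 0.75
  Cap = 54.13 kWh

54.13


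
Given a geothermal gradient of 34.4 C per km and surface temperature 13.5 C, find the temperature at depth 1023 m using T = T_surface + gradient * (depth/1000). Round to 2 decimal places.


Convert depth to km: 1023 / 1000 = 1.023 km
Temperature increase = gradient * depth_km = 34.4 * 1.023 = 35.19 C
Temperature at depth = T_surface + delta_T = 13.5 + 35.19
T = 48.69 C

48.69


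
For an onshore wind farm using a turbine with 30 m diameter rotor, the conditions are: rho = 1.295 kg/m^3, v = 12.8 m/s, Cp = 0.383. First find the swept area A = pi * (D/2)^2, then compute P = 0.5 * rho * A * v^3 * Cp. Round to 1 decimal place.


Step 1 -- Compute swept area:
  A = pi * (D/2)^2 = pi * (30/2)^2 = 706.86 m^2
Step 2 -- Apply wind power equation:
  P = 0.5 * rho * A * v^3 * Cp
  v^3 = 12.8^3 = 2097.152
  P = 0.5 * 1.295 * 706.86 * 2097.152 * 0.383
  P = 367621.5 W

367621.5


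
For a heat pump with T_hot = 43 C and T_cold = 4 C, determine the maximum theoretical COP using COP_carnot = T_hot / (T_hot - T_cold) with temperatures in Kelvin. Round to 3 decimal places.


Convert to Kelvin:
  T_hot = 43 + 273.15 = 316.15 K
  T_cold = 4 + 273.15 = 277.15 K
Apply Carnot COP formula:
  COP = T_hot_K / (T_hot_K - T_cold_K) = 316.15 / 39.0
  COP = 8.106

8.106


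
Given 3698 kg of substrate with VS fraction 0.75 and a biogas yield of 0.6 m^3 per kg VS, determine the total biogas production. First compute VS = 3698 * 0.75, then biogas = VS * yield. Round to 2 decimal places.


Compute volatile solids:
  VS = mass * VS_fraction = 3698 * 0.75 = 2773.5 kg
Calculate biogas volume:
  Biogas = VS * specific_yield = 2773.5 * 0.6
  Biogas = 1664.10 m^3

1664.10


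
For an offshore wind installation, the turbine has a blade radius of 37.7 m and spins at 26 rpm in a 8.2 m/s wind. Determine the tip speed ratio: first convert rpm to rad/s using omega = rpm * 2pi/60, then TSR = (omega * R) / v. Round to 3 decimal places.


Convert rotational speed to rad/s:
  omega = 26 * 2 * pi / 60 = 2.7227 rad/s
Compute tip speed:
  v_tip = omega * R = 2.7227 * 37.7 = 102.646 m/s
Tip speed ratio:
  TSR = v_tip / v_wind = 102.646 / 8.2 = 12.518

12.518


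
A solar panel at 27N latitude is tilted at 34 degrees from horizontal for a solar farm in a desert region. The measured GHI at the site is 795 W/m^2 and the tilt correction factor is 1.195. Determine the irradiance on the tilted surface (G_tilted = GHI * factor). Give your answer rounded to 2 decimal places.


Identify the given values:
  GHI = 795 W/m^2, tilt correction factor = 1.195
Apply the formula G_tilted = GHI * factor:
  G_tilted = 795 * 1.195
  G_tilted = 950.03 W/m^2

950.03


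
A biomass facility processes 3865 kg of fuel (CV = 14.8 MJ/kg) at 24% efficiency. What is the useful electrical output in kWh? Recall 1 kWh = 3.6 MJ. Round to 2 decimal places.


Total energy = mass * CV = 3865 * 14.8 = 57202.0 MJ
Useful energy = total * eta = 57202.0 * 0.24 = 13728.48 MJ
Convert to kWh: 13728.48 / 3.6
Useful energy = 3813.47 kWh

3813.47


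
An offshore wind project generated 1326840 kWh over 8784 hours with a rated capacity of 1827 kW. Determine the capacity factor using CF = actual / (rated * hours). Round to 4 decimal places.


Capacity factor = actual output / maximum possible output
Maximum possible = rated * hours = 1827 * 8784 = 16048368 kWh
CF = 1326840 / 16048368
CF = 0.0827

0.0827


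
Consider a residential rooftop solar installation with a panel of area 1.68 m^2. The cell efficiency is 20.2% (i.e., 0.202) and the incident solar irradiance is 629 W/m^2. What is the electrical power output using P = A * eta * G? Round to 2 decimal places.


Use the solar power formula P = A * eta * G.
Given: A = 1.68 m^2, eta = 0.202, G = 629 W/m^2
P = 1.68 * 0.202 * 629
P = 213.46 W

213.46


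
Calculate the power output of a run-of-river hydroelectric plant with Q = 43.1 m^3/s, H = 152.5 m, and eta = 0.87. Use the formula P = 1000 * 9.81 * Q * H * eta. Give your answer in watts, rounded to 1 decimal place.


Apply the hydropower formula P = rho * g * Q * H * eta
rho * g = 1000 * 9.81 = 9810.0
P = 9810.0 * 43.1 * 152.5 * 0.87
P = 56096449.4 W

56096449.4


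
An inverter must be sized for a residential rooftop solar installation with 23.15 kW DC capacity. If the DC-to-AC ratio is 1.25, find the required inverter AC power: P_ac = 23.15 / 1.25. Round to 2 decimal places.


The inverter AC capacity is determined by the DC/AC ratio.
Given: P_dc = 23.15 kW, DC/AC ratio = 1.25
P_ac = P_dc / ratio = 23.15 / 1.25
P_ac = 18.52 kW

18.52


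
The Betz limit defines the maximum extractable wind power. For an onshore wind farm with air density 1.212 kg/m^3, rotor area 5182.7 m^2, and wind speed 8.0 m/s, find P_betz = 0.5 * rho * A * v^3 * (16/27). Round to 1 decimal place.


The Betz coefficient Cp_max = 16/27 = 0.5926
v^3 = 8.0^3 = 512.0
P_betz = 0.5 * rho * A * v^3 * Cp_max
P_betz = 0.5 * 1.212 * 5182.7 * 512.0 * 0.5926
P_betz = 952916.6 W

952916.6


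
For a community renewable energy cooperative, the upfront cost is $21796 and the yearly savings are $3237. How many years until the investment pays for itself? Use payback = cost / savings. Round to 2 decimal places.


Simple payback period = initial cost / annual savings
Payback = 21796 / 3237
Payback = 6.73 years

6.73


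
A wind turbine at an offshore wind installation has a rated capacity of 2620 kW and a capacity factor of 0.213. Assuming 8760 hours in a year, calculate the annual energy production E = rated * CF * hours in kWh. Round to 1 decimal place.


Annual energy = rated_kW * capacity_factor * hours_per_year
Given: P_rated = 2620 kW, CF = 0.213, hours = 8760
E = 2620 * 0.213 * 8760
E = 4888605.6 kWh

4888605.6


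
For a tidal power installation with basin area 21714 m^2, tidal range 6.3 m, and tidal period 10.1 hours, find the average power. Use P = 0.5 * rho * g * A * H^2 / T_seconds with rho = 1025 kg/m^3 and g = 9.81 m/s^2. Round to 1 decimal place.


Convert period to seconds: T = 10.1 * 3600 = 36360.0 s
H^2 = 6.3^2 = 39.69
P = 0.5 * rho * g * A * H^2 / T
P = 0.5 * 1025 * 9.81 * 21714 * 39.69 / 36360.0
P = 119168.1 W

119168.1


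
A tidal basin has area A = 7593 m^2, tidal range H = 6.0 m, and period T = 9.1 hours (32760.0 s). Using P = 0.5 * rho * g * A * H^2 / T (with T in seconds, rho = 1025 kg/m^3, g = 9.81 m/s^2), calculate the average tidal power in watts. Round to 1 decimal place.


Convert period to seconds: T = 9.1 * 3600 = 32760.0 s
H^2 = 6.0^2 = 36.0
P = 0.5 * rho * g * A * H^2 / T
P = 0.5 * 1025 * 9.81 * 7593 * 36.0 / 32760.0
P = 41950.3 W

41950.3


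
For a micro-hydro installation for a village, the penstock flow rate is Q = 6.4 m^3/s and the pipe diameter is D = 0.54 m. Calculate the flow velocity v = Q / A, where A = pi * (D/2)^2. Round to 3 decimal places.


Compute pipe cross-sectional area:
  A = pi * (D/2)^2 = pi * (0.54/2)^2 = 0.229 m^2
Calculate velocity:
  v = Q / A = 6.4 / 0.229
  v = 27.945 m/s

27.945


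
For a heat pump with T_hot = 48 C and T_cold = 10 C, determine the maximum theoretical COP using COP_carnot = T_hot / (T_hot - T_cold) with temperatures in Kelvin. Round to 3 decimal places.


Convert to Kelvin:
  T_hot = 48 + 273.15 = 321.15 K
  T_cold = 10 + 273.15 = 283.15 K
Apply Carnot COP formula:
  COP = T_hot_K / (T_hot_K - T_cold_K) = 321.15 / 38.0
  COP = 8.451

8.451


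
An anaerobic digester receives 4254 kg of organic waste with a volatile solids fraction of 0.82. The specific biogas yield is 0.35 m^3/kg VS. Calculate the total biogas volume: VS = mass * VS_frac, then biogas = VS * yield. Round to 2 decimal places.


Compute volatile solids:
  VS = mass * VS_fraction = 4254 * 0.82 = 3488.28 kg
Calculate biogas volume:
  Biogas = VS * specific_yield = 3488.28 * 0.35
  Biogas = 1220.90 m^3

1220.90


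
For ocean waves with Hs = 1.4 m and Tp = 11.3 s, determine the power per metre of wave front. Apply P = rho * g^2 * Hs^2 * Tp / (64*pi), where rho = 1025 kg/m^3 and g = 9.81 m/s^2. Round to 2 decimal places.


Apply wave power formula:
  g^2 = 9.81^2 = 96.2361
  Hs^2 = 1.4^2 = 1.96
  Numerator = rho * g^2 * Hs^2 * Tp = 1025 * 96.2361 * 1.96 * 11.3 = 2184723.07
  Denominator = 64 * pi = 201.0619
  P = 2184723.07 / 201.0619 = 10865.92 W/m

10865.92


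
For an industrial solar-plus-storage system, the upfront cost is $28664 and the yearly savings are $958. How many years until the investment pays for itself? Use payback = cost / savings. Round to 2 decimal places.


Simple payback period = initial cost / annual savings
Payback = 28664 / 958
Payback = 29.92 years

29.92


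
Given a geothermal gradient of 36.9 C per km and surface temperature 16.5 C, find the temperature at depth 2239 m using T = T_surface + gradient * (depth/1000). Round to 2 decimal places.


Convert depth to km: 2239 / 1000 = 2.239 km
Temperature increase = gradient * depth_km = 36.9 * 2.239 = 82.62 C
Temperature at depth = T_surface + delta_T = 16.5 + 82.62
T = 99.12 C

99.12


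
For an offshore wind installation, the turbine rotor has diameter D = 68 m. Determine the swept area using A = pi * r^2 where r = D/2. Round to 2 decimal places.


Compute the rotor radius:
  r = D / 2 = 68 / 2 = 34.0 m
Calculate swept area:
  A = pi * r^2 = pi * 34.0^2
  A = 3631.68 m^2

3631.68


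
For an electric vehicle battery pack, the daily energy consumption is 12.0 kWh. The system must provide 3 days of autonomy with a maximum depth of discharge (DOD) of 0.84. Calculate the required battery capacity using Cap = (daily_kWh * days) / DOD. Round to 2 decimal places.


Total energy needed = daily * days = 12.0 * 3 = 36.0 kWh
Account for depth of discharge:
  Cap = total_energy / DOD = 36.0 / 0.84
  Cap = 42.86 kWh

42.86


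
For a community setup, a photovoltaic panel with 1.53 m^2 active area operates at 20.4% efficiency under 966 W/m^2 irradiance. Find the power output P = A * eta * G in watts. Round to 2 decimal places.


Use the solar power formula P = A * eta * G.
Given: A = 1.53 m^2, eta = 0.204, G = 966 W/m^2
P = 1.53 * 0.204 * 966
P = 301.51 W

301.51


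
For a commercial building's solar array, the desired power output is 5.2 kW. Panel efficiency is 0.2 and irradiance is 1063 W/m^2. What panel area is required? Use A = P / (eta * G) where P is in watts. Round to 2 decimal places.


Convert target power to watts: P = 5.2 * 1000 = 5200.0 W
Compute denominator: eta * G = 0.2 * 1063 = 212.6
Required area A = P / (eta * G) = 5200.0 / 212.6
A = 24.46 m^2

24.46


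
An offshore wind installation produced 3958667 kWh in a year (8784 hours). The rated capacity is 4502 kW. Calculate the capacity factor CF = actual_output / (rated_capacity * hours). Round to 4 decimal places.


Capacity factor = actual output / maximum possible output
Maximum possible = rated * hours = 4502 * 8784 = 39545568 kWh
CF = 3958667 / 39545568
CF = 0.1001

0.1001


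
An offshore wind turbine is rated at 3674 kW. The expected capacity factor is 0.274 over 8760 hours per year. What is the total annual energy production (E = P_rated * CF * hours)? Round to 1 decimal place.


Annual energy = rated_kW * capacity_factor * hours_per_year
Given: P_rated = 3674 kW, CF = 0.274, hours = 8760
E = 3674 * 0.274 * 8760
E = 8818481.8 kWh

8818481.8


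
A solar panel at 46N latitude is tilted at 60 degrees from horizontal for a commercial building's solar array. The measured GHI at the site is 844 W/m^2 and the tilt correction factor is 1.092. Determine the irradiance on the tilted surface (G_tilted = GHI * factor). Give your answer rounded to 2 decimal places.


Identify the given values:
  GHI = 844 W/m^2, tilt correction factor = 1.092
Apply the formula G_tilted = GHI * factor:
  G_tilted = 844 * 1.092
  G_tilted = 921.65 W/m^2

921.65


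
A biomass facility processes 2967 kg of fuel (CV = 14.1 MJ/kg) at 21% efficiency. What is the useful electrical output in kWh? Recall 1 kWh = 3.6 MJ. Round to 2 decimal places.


Total energy = mass * CV = 2967 * 14.1 = 41834.7 MJ
Useful energy = total * eta = 41834.7 * 0.21 = 8785.29 MJ
Convert to kWh: 8785.29 / 3.6
Useful energy = 2440.36 kWh

2440.36


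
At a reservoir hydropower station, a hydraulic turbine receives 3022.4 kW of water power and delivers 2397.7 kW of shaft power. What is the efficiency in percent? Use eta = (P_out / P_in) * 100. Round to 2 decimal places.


Turbine efficiency = (output power / input power) * 100
eta = (2397.7 / 3022.4) * 100
eta = 79.33%

79.33


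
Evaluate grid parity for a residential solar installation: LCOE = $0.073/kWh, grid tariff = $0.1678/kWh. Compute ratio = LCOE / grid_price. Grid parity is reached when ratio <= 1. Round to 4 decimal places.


Compare LCOE to grid price:
  LCOE = $0.073/kWh, Grid price = $0.1678/kWh
  Ratio = LCOE / grid_price = 0.073 / 0.1678 = 0.4350
  Grid parity achieved (ratio <= 1)? yes

0.4350


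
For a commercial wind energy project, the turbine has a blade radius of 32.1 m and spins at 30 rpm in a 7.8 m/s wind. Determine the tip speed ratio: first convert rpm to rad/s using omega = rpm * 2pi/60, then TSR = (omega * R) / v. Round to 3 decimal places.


Convert rotational speed to rad/s:
  omega = 30 * 2 * pi / 60 = 3.1416 rad/s
Compute tip speed:
  v_tip = omega * R = 3.1416 * 32.1 = 100.845 m/s
Tip speed ratio:
  TSR = v_tip / v_wind = 100.845 / 7.8 = 12.929

12.929


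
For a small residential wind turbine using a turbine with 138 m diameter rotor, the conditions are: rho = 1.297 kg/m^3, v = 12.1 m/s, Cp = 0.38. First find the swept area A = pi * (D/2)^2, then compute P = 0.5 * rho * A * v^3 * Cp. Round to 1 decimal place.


Step 1 -- Compute swept area:
  A = pi * (D/2)^2 = pi * (138/2)^2 = 14957.12 m^2
Step 2 -- Apply wind power equation:
  P = 0.5 * rho * A * v^3 * Cp
  v^3 = 12.1^3 = 1771.561
  P = 0.5 * 1.297 * 14957.12 * 1771.561 * 0.38
  P = 6529767.9 W

6529767.9


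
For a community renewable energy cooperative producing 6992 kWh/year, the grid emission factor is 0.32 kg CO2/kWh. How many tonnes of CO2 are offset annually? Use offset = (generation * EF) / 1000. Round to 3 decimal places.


CO2 offset in kg = generation * emission_factor
CO2 offset = 6992 * 0.32 = 2237.44 kg
Convert to tonnes:
  CO2 offset = 2237.44 / 1000 = 2.237 tonnes

2.237


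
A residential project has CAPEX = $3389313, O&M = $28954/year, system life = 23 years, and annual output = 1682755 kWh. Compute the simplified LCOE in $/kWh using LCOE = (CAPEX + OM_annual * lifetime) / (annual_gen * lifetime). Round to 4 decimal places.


Total cost = CAPEX + OM * lifetime = 3389313 + 28954 * 23 = 3389313 + 665942 = 4055255
Total generation = annual * lifetime = 1682755 * 23 = 38703365 kWh
LCOE = 4055255 / 38703365
LCOE = 0.1048 $/kWh

0.1048


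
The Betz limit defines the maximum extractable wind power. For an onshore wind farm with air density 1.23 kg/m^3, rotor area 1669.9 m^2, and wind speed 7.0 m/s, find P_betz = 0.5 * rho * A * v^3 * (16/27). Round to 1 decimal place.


The Betz coefficient Cp_max = 16/27 = 0.5926
v^3 = 7.0^3 = 343.0
P_betz = 0.5 * rho * A * v^3 * Cp_max
P_betz = 0.5 * 1.23 * 1669.9 * 343.0 * 0.5926
P_betz = 208744.9 W

208744.9


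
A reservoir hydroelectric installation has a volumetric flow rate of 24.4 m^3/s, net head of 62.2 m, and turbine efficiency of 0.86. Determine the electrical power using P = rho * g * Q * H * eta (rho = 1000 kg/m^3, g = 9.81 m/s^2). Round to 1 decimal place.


Apply the hydropower formula P = rho * g * Q * H * eta
rho * g = 1000 * 9.81 = 9810.0
P = 9810.0 * 24.4 * 62.2 * 0.86
P = 12804059.1 W

12804059.1


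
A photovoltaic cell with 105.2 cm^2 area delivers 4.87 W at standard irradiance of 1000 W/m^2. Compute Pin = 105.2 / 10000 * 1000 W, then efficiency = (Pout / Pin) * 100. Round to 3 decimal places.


First compute the input power:
  Pin = area_cm2 / 10000 * G = 105.2 / 10000 * 1000 = 10.52 W
Then compute efficiency:
  Efficiency = (Pout / Pin) * 100 = (4.87 / 10.52) * 100
  Efficiency = 46.293%

46.293


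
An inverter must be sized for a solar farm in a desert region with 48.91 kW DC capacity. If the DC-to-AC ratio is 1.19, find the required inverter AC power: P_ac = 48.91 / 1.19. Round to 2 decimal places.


The inverter AC capacity is determined by the DC/AC ratio.
Given: P_dc = 48.91 kW, DC/AC ratio = 1.19
P_ac = P_dc / ratio = 48.91 / 1.19
P_ac = 41.10 kW

41.10


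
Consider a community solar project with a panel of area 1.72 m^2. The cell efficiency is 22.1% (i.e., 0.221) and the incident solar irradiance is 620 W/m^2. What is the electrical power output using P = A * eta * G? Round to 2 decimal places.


Use the solar power formula P = A * eta * G.
Given: A = 1.72 m^2, eta = 0.221, G = 620 W/m^2
P = 1.72 * 0.221 * 620
P = 235.67 W

235.67


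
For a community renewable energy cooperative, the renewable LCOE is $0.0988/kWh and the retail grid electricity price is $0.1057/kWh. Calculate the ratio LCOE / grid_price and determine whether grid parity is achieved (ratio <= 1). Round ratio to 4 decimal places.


Compare LCOE to grid price:
  LCOE = $0.0988/kWh, Grid price = $0.1057/kWh
  Ratio = LCOE / grid_price = 0.0988 / 0.1057 = 0.9347
  Grid parity achieved (ratio <= 1)? yes

0.9347


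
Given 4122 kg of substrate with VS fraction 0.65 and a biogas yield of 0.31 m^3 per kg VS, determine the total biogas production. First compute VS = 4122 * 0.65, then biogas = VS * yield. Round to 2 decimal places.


Compute volatile solids:
  VS = mass * VS_fraction = 4122 * 0.65 = 2679.3 kg
Calculate biogas volume:
  Biogas = VS * specific_yield = 2679.3 * 0.31
  Biogas = 830.58 m^3

830.58


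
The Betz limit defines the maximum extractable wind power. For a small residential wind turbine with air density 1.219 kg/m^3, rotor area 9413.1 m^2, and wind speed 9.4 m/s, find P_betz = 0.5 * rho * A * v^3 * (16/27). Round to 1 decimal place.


The Betz coefficient Cp_max = 16/27 = 0.5926
v^3 = 9.4^3 = 830.584
P_betz = 0.5 * rho * A * v^3 * Cp_max
P_betz = 0.5 * 1.219 * 9413.1 * 830.584 * 0.5926
P_betz = 2823879.5 W

2823879.5


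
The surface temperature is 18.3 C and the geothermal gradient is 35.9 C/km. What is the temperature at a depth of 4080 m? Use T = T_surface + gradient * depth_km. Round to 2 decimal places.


Convert depth to km: 4080 / 1000 = 4.08 km
Temperature increase = gradient * depth_km = 35.9 * 4.08 = 146.47 C
Temperature at depth = T_surface + delta_T = 18.3 + 146.47
T = 164.77 C

164.77


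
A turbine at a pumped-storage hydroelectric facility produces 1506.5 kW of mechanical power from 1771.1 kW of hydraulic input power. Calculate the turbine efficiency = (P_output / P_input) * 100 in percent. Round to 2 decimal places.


Turbine efficiency = (output power / input power) * 100
eta = (1506.5 / 1771.1) * 100
eta = 85.06%

85.06


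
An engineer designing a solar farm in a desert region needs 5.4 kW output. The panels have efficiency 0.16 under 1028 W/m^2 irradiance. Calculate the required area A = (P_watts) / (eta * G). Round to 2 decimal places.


Convert target power to watts: P = 5.4 * 1000 = 5400.0 W
Compute denominator: eta * G = 0.16 * 1028 = 164.48
Required area A = P / (eta * G) = 5400.0 / 164.48
A = 32.83 m^2

32.83


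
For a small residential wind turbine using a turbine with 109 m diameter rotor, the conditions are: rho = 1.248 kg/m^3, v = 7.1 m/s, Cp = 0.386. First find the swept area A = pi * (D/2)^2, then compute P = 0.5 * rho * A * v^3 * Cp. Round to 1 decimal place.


Step 1 -- Compute swept area:
  A = pi * (D/2)^2 = pi * (109/2)^2 = 9331.32 m^2
Step 2 -- Apply wind power equation:
  P = 0.5 * rho * A * v^3 * Cp
  v^3 = 7.1^3 = 357.911
  P = 0.5 * 1.248 * 9331.32 * 357.911 * 0.386
  P = 804432.9 W

804432.9


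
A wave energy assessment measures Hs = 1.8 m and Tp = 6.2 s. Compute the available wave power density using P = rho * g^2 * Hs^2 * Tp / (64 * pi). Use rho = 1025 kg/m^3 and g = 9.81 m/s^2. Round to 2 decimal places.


Apply wave power formula:
  g^2 = 9.81^2 = 96.2361
  Hs^2 = 1.8^2 = 3.24
  Numerator = rho * g^2 * Hs^2 * Tp = 1025 * 96.2361 * 3.24 * 6.2 = 1981520.55
  Denominator = 64 * pi = 201.0619
  P = 1981520.55 / 201.0619 = 9855.27 W/m

9855.27


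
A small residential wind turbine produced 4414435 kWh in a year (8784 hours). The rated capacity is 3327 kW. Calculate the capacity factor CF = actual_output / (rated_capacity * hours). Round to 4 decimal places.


Capacity factor = actual output / maximum possible output
Maximum possible = rated * hours = 3327 * 8784 = 29224368 kWh
CF = 4414435 / 29224368
CF = 0.1511

0.1511


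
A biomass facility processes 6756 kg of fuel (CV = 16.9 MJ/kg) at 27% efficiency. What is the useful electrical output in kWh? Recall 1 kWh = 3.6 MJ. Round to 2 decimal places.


Total energy = mass * CV = 6756 * 16.9 = 114176.4 MJ
Useful energy = total * eta = 114176.4 * 0.27 = 30827.63 MJ
Convert to kWh: 30827.63 / 3.6
Useful energy = 8563.23 kWh

8563.23


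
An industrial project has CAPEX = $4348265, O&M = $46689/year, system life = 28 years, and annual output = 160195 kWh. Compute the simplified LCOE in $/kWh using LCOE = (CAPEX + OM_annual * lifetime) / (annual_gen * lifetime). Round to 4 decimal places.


Total cost = CAPEX + OM * lifetime = 4348265 + 46689 * 28 = 4348265 + 1307292 = 5655557
Total generation = annual * lifetime = 160195 * 28 = 4485460 kWh
LCOE = 5655557 / 4485460
LCOE = 1.2609 $/kWh

1.2609


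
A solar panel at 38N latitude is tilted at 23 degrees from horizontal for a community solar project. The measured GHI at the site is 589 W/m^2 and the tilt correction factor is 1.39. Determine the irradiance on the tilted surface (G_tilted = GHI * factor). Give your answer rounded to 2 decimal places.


Identify the given values:
  GHI = 589 W/m^2, tilt correction factor = 1.39
Apply the formula G_tilted = GHI * factor:
  G_tilted = 589 * 1.39
  G_tilted = 818.71 W/m^2

818.71


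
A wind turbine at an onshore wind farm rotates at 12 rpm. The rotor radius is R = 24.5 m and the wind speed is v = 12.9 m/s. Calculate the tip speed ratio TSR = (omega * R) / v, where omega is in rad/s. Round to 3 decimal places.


Convert rotational speed to rad/s:
  omega = 12 * 2 * pi / 60 = 1.2566 rad/s
Compute tip speed:
  v_tip = omega * R = 1.2566 * 24.5 = 30.788 m/s
Tip speed ratio:
  TSR = v_tip / v_wind = 30.788 / 12.9 = 2.387

2.387


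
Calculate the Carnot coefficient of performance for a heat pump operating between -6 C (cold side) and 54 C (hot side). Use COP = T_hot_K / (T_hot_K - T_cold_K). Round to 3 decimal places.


Convert to Kelvin:
  T_hot = 54 + 273.15 = 327.15 K
  T_cold = -6 + 273.15 = 267.15 K
Apply Carnot COP formula:
  COP = T_hot_K / (T_hot_K - T_cold_K) = 327.15 / 60.0
  COP = 5.453

5.453


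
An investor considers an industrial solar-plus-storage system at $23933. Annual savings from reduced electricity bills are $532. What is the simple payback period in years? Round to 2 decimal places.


Simple payback period = initial cost / annual savings
Payback = 23933 / 532
Payback = 44.99 years

44.99


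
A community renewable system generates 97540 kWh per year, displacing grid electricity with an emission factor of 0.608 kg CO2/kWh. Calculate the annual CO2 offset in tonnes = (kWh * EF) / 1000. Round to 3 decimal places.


CO2 offset in kg = generation * emission_factor
CO2 offset = 97540 * 0.608 = 59304.32 kg
Convert to tonnes:
  CO2 offset = 59304.32 / 1000 = 59.304 tonnes

59.304


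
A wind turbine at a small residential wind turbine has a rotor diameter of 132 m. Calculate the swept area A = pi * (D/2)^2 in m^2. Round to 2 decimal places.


Compute the rotor radius:
  r = D / 2 = 132 / 2 = 66.0 m
Calculate swept area:
  A = pi * r^2 = pi * 66.0^2
  A = 13684.78 m^2

13684.78


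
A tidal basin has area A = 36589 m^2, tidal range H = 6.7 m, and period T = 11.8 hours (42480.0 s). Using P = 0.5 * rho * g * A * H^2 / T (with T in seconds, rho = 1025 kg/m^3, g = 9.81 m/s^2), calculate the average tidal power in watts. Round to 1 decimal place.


Convert period to seconds: T = 11.8 * 3600 = 42480.0 s
H^2 = 6.7^2 = 44.89
P = 0.5 * rho * g * A * H^2 / T
P = 0.5 * 1025 * 9.81 * 36589 * 44.89 / 42480.0
P = 194392.1 W

194392.1


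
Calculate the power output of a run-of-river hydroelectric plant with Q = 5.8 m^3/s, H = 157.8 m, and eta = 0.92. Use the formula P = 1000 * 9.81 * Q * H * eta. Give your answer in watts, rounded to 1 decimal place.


Apply the hydropower formula P = rho * g * Q * H * eta
rho * g = 1000 * 9.81 = 9810.0
P = 9810.0 * 5.8 * 157.8 * 0.92
P = 8260224.0 W

8260224.0


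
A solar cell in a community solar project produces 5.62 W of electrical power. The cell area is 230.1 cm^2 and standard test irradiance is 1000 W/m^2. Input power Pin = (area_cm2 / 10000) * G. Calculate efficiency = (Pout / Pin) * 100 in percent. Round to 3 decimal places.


First compute the input power:
  Pin = area_cm2 / 10000 * G = 230.1 / 10000 * 1000 = 23.01 W
Then compute efficiency:
  Efficiency = (Pout / Pin) * 100 = (5.62 / 23.01) * 100
  Efficiency = 24.424%

24.424


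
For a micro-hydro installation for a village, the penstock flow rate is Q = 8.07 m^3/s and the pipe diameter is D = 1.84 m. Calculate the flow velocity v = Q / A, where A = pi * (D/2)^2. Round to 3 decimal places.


Compute pipe cross-sectional area:
  A = pi * (D/2)^2 = pi * (1.84/2)^2 = 2.659 m^2
Calculate velocity:
  v = Q / A = 8.07 / 2.659
  v = 3.035 m/s

3.035


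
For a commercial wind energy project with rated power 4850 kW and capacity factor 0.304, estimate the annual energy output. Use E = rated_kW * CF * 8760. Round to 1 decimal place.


Annual energy = rated_kW * capacity_factor * hours_per_year
Given: P_rated = 4850 kW, CF = 0.304, hours = 8760
E = 4850 * 0.304 * 8760
E = 12915744.0 kWh

12915744.0


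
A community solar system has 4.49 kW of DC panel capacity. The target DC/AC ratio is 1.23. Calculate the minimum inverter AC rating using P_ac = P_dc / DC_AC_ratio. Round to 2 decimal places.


The inverter AC capacity is determined by the DC/AC ratio.
Given: P_dc = 4.49 kW, DC/AC ratio = 1.23
P_ac = P_dc / ratio = 4.49 / 1.23
P_ac = 3.65 kW

3.65


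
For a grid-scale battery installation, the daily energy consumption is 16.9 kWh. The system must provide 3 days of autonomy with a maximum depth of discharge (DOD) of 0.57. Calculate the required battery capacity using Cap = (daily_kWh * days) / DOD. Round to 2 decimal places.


Total energy needed = daily * days = 16.9 * 3 = 50.7 kWh
Account for depth of discharge:
  Cap = total_energy / DOD = 50.7 / 0.57
  Cap = 88.95 kWh

88.95


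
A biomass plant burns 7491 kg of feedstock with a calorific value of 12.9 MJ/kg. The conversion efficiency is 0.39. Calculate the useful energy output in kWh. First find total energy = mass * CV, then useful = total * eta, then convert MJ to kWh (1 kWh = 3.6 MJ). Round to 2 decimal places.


Total energy = mass * CV = 7491 * 12.9 = 96633.9 MJ
Useful energy = total * eta = 96633.9 * 0.39 = 37687.22 MJ
Convert to kWh: 37687.22 / 3.6
Useful energy = 10468.67 kWh

10468.67


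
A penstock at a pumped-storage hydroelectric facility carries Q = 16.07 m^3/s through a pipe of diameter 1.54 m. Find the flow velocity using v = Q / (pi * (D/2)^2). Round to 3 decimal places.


Compute pipe cross-sectional area:
  A = pi * (D/2)^2 = pi * (1.54/2)^2 = 1.8627 m^2
Calculate velocity:
  v = Q / A = 16.07 / 1.8627
  v = 8.627 m/s

8.627


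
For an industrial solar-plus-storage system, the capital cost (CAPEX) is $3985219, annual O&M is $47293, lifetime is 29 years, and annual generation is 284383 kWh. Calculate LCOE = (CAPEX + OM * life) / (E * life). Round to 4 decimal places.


Total cost = CAPEX + OM * lifetime = 3985219 + 47293 * 29 = 3985219 + 1371497 = 5356716
Total generation = annual * lifetime = 284383 * 29 = 8247107 kWh
LCOE = 5356716 / 8247107
LCOE = 0.6495 $/kWh

0.6495


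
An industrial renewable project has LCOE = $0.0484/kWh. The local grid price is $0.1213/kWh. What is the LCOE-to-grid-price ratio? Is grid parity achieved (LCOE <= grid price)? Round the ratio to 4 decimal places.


Compare LCOE to grid price:
  LCOE = $0.0484/kWh, Grid price = $0.1213/kWh
  Ratio = LCOE / grid_price = 0.0484 / 0.1213 = 0.3990
  Grid parity achieved (ratio <= 1)? yes

0.3990


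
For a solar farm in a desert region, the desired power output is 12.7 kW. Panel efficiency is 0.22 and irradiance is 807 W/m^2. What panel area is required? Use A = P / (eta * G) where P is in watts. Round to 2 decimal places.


Convert target power to watts: P = 12.7 * 1000 = 12700.0 W
Compute denominator: eta * G = 0.22 * 807 = 177.54
Required area A = P / (eta * G) = 12700.0 / 177.54
A = 71.53 m^2

71.53


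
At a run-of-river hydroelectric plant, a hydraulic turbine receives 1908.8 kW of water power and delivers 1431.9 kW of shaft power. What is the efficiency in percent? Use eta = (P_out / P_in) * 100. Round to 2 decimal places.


Turbine efficiency = (output power / input power) * 100
eta = (1431.9 / 1908.8) * 100
eta = 75.02%

75.02


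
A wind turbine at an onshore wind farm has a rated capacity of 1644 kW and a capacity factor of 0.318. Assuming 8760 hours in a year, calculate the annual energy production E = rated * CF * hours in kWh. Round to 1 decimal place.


Annual energy = rated_kW * capacity_factor * hours_per_year
Given: P_rated = 1644 kW, CF = 0.318, hours = 8760
E = 1644 * 0.318 * 8760
E = 4579657.9 kWh

4579657.9


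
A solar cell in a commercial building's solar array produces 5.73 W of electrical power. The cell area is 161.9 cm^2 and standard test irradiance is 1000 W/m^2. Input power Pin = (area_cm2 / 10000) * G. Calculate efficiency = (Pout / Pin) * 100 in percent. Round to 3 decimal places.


First compute the input power:
  Pin = area_cm2 / 10000 * G = 161.9 / 10000 * 1000 = 16.19 W
Then compute efficiency:
  Efficiency = (Pout / Pin) * 100 = (5.73 / 16.19) * 100
  Efficiency = 35.392%

35.392


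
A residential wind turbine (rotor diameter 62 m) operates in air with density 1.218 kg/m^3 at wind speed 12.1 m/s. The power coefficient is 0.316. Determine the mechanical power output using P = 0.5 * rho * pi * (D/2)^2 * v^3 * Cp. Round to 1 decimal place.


Step 1 -- Compute swept area:
  A = pi * (D/2)^2 = pi * (62/2)^2 = 3019.07 m^2
Step 2 -- Apply wind power equation:
  P = 0.5 * rho * A * v^3 * Cp
  v^3 = 12.1^3 = 1771.561
  P = 0.5 * 1.218 * 3019.07 * 1771.561 * 0.316
  P = 1029280.5 W

1029280.5


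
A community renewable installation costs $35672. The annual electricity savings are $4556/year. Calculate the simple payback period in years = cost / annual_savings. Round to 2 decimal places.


Simple payback period = initial cost / annual savings
Payback = 35672 / 4556
Payback = 7.83 years

7.83


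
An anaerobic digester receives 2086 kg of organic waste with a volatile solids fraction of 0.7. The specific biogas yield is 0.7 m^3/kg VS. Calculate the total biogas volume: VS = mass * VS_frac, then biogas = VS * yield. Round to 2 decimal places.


Compute volatile solids:
  VS = mass * VS_fraction = 2086 * 0.7 = 1460.2 kg
Calculate biogas volume:
  Biogas = VS * specific_yield = 1460.2 * 0.7
  Biogas = 1022.14 m^3

1022.14


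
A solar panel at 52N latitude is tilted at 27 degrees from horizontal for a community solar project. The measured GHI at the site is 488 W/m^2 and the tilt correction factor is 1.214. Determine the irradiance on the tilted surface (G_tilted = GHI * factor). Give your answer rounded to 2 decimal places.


Identify the given values:
  GHI = 488 W/m^2, tilt correction factor = 1.214
Apply the formula G_tilted = GHI * factor:
  G_tilted = 488 * 1.214
  G_tilted = 592.43 W/m^2

592.43


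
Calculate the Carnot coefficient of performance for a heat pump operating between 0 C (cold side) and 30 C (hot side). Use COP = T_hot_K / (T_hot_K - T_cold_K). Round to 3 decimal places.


Convert to Kelvin:
  T_hot = 30 + 273.15 = 303.15 K
  T_cold = 0 + 273.15 = 273.15 K
Apply Carnot COP formula:
  COP = T_hot_K / (T_hot_K - T_cold_K) = 303.15 / 30.0
  COP = 10.105

10.105


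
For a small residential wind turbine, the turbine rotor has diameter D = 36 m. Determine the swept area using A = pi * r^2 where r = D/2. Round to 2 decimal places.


Compute the rotor radius:
  r = D / 2 = 36 / 2 = 18.0 m
Calculate swept area:
  A = pi * r^2 = pi * 18.0^2
  A = 1017.88 m^2

1017.88


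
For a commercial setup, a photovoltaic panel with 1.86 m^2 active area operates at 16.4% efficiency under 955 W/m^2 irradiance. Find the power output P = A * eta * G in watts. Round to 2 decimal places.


Use the solar power formula P = A * eta * G.
Given: A = 1.86 m^2, eta = 0.164, G = 955 W/m^2
P = 1.86 * 0.164 * 955
P = 291.31 W

291.31


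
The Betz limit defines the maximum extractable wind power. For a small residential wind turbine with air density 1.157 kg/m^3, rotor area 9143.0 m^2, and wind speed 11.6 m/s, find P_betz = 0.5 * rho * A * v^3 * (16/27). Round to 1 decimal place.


The Betz coefficient Cp_max = 16/27 = 0.5926
v^3 = 11.6^3 = 1560.896
P_betz = 0.5 * rho * A * v^3 * Cp_max
P_betz = 0.5 * 1.157 * 9143.0 * 1560.896 * 0.5926
P_betz = 4892403.5 W

4892403.5


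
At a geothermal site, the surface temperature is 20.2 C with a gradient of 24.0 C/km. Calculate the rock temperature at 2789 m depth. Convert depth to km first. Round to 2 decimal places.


Convert depth to km: 2789 / 1000 = 2.789 km
Temperature increase = gradient * depth_km = 24.0 * 2.789 = 66.94 C
Temperature at depth = T_surface + delta_T = 20.2 + 66.94
T = 87.14 C

87.14


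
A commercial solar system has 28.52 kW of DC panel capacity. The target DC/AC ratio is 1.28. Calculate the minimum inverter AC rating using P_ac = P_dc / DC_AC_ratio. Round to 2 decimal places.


The inverter AC capacity is determined by the DC/AC ratio.
Given: P_dc = 28.52 kW, DC/AC ratio = 1.28
P_ac = P_dc / ratio = 28.52 / 1.28
P_ac = 22.28 kW

22.28
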